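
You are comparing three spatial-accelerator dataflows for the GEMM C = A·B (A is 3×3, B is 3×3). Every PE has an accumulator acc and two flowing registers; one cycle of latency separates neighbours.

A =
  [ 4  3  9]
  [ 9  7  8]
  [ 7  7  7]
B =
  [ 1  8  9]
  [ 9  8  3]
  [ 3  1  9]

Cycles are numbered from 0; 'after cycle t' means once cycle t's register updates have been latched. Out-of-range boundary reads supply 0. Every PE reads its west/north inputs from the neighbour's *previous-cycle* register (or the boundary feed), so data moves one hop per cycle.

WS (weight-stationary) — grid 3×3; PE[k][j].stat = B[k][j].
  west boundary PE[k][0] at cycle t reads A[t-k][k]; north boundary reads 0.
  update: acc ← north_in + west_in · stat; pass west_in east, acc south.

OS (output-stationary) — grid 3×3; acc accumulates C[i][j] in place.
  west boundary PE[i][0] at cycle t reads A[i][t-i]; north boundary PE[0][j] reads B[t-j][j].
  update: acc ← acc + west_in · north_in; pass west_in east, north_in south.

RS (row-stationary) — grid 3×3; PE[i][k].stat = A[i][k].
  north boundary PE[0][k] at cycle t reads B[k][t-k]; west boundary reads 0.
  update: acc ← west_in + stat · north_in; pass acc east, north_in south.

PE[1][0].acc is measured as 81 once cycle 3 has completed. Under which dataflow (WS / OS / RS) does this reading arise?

Under WS (3×3), PE[1][0]:
  step 0 · PE1,0: acc=0; fwd→0 fwd↓0
  step 1 · PE1,0: acc=31; fwd→3 fwd↓31
  step 2 · PE1,0: acc=72; fwd→7 fwd↓72
  step 3 · PE1,0: acc=70; fwd→7 fwd↓70
Under OS (3×3), PE[1][0]:
  step 0 · PE1,0: acc=0; fwd→0 fwd↓0
  step 1 · PE1,0: acc=9; fwd→9 fwd↓1
  step 2 · PE1,0: acc=72; fwd→7 fwd↓9
  step 3 · PE1,0: acc=96; fwd→8 fwd↓3
Under RS (3×3), PE[1][0]:
  step 0 · PE1,0: acc=0; fwd→0 fwd↓0
  step 1 · PE1,0: acc=9; fwd→9 fwd↓1
  step 2 · PE1,0: acc=72; fwd→72 fwd↓8
  step 3 · PE1,0: acc=81; fwd→81 fwd↓9

dataflow = RS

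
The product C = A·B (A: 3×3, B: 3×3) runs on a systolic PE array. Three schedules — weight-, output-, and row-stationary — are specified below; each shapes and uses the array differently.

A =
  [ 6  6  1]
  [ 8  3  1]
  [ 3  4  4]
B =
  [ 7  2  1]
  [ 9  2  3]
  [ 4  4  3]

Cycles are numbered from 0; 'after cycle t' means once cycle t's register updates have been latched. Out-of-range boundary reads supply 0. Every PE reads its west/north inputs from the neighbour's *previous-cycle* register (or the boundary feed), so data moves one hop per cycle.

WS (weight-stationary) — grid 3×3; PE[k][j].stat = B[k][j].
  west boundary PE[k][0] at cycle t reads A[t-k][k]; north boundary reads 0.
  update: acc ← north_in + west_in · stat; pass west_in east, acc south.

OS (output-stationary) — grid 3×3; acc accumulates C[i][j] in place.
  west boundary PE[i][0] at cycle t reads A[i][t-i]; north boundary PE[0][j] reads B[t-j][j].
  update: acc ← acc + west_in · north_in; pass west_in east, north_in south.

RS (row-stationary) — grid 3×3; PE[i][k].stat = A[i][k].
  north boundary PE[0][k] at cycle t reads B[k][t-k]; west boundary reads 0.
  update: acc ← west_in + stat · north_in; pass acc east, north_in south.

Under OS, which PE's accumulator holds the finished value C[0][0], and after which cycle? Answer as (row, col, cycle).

OS: C[0][0] accumulates in PE[0][0]:
  c0 r0c0: 42 / 6 / 7
  c1 r0c0: 96 / 6 / 9
  c2 r0c0: 100 / 1 / 4

(row, col, cycle) = (0, 0, 2)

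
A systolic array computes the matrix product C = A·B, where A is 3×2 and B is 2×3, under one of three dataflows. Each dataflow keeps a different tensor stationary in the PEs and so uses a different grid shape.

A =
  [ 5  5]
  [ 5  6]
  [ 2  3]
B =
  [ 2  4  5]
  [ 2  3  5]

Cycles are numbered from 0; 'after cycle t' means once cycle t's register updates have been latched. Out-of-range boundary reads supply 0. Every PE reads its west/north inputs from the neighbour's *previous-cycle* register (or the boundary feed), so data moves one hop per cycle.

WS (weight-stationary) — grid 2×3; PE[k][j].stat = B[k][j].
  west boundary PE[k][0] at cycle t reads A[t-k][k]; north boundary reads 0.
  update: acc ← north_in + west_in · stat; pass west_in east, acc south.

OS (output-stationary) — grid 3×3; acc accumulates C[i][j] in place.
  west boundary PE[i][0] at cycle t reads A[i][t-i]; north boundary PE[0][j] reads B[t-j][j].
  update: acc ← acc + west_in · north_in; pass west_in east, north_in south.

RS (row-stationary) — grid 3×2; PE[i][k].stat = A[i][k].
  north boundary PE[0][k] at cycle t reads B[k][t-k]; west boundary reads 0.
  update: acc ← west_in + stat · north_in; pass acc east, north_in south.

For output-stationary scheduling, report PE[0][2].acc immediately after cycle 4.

OS on a 3×3 grid — tracing PE[0][2] and its feeders:
  cycle 0: PE[0][1] → acc 0, east 0, south 0
  cycle 0: PE[0][2] → acc 0, east 0, south 0
  cycle 1: PE[0][1] → acc 20, east 5, south 4
  cycle 1: PE[0][2] → acc 0, east 0, south 0
  cycle 2: PE[0][1] → acc 35, east 5, south 3
  cycle 2: PE[0][2] → acc 25, east 5, south 5
  cycle 3: PE[0][1] → acc 35, east 0, south 0
  cycle 3: PE[0][2] → acc 50, east 5, south 5
  cycle 4: PE[0][1] → acc 35, east 0, south 0
  cycle 4: PE[0][2] → acc 50, east 0, south 0

PE[0][2].acc = 50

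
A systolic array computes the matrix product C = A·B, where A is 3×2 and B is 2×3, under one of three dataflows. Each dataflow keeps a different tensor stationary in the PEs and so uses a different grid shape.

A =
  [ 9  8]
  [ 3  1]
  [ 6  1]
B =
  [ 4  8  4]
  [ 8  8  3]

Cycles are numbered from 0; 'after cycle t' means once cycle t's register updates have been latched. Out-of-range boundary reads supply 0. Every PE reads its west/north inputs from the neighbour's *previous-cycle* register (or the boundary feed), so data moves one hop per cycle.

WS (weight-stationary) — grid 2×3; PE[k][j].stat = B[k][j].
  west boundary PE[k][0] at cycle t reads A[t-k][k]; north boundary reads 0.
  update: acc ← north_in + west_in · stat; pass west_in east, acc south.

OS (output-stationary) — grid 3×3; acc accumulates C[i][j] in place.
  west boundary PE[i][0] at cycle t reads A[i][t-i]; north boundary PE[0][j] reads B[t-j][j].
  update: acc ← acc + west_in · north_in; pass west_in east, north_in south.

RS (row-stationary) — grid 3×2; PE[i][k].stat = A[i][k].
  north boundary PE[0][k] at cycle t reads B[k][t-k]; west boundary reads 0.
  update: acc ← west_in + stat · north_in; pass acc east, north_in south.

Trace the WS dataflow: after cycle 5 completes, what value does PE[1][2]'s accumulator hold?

WS (2×3). Following PE[1][2] plus its west/north inputs:
  cycle 0: PE[0][2] → acc 0, east 0, south 0
  cycle 0: PE[1][1] → acc 0, east 0, south 0
  cycle 0: PE[1][2] → acc 0, east 0, south 0
  cycle 1: PE[0][2] → acc 0, east 0, south 0
  cycle 1: PE[1][1] → acc 0, east 0, south 0
  cycle 1: PE[1][2] → acc 0, east 0, south 0
  cycle 2: PE[0][2] → acc 36, east 9, south 36
  cycle 2: PE[1][1] → acc 136, east 8, south 136
  cycle 2: PE[1][2] → acc 0, east 0, south 0
  cycle 3: PE[0][2] → acc 12, east 3, south 12
  cycle 3: PE[1][1] → acc 32, east 1, south 32
  cycle 3: PE[1][2] → acc 60, east 8, south 60
  cycle 4: PE[0][2] → acc 24, east 6, south 24
  cycle 4: PE[1][1] → acc 56, east 1, south 56
  cycle 4: PE[1][2] → acc 15, east 1, south 15
  cycle 5: PE[0][2] → acc 0, east 0, south 0
  cycle 5: PE[1][1] → acc 0, east 0, south 0
  cycle 5: PE[1][2] → acc 27, east 1, south 27

PE[1][2].acc = 27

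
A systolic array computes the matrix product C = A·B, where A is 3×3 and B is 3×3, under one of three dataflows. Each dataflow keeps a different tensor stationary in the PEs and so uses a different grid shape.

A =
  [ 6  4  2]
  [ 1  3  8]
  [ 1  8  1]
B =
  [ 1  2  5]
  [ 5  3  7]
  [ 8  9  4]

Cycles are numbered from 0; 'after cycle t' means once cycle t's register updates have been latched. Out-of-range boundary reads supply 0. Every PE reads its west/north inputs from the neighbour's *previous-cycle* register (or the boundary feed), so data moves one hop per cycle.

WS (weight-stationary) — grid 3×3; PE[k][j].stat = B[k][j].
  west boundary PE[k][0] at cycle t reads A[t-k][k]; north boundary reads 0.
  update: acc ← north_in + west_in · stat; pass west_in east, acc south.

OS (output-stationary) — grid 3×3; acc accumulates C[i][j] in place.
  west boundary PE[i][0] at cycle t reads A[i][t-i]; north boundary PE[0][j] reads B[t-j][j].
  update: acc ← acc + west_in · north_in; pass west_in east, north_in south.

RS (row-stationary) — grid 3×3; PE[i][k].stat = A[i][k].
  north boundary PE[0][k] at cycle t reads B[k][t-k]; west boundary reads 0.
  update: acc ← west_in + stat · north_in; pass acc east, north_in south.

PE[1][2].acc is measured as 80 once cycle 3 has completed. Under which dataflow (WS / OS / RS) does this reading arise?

dataflow = RS

WS (3×3 grid), PE[1][2]:
  step 0 · PE1,2: acc=0; fwd→0 fwd↓0
  step 1 · PE1,2: acc=0; fwd→0 fwd↓0
  step 2 · PE1,2: acc=0; fwd→0 fwd↓0
  step 3 · PE1,2: acc=58; fwd→4 fwd↓58
OS (3×3 grid), PE[1][2]:
  step 0 · PE1,2: acc=0; fwd→0 fwd↓0
  step 1 · PE1,2: acc=0; fwd→0 fwd↓0
  step 2 · PE1,2: acc=0; fwd→0 fwd↓0
  step 3 · PE1,2: acc=5; fwd→1 fwd↓5
RS (3×3 grid), PE[1][2]:
  step 0 · PE1,2: acc=0; fwd→0 fwd↓0
  step 1 · PE1,2: acc=0; fwd→0 fwd↓0
  step 2 · PE1,2: acc=0; fwd→0 fwd↓0
  step 3 · PE1,2: acc=80; fwd→80 fwd↓8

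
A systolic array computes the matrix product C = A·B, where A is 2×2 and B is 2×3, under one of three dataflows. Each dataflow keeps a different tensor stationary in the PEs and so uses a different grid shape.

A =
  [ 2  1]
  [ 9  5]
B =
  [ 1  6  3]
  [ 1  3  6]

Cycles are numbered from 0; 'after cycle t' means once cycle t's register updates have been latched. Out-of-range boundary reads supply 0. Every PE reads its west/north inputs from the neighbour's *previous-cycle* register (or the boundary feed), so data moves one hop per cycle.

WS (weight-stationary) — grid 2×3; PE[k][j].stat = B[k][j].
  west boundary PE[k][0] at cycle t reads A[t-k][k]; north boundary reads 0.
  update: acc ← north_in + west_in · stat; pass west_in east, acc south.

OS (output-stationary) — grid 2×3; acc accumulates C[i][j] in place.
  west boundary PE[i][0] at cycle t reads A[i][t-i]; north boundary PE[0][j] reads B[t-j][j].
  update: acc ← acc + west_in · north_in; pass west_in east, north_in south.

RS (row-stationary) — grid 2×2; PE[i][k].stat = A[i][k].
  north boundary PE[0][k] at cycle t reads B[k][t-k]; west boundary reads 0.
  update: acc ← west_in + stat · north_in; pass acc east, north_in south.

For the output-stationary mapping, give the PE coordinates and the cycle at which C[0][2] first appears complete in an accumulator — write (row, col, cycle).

(row, col, cycle) = (0, 2, 3)

OS — PE[0][2] is where C[0][2] collects:
  [0] (0,2) acc=0 (h:0 v:0)
  [1] (0,2) acc=0 (h:0 v:0)
  [2] (0,2) acc=6 (h:2 v:3)
  [3] (0,2) acc=12 (h:1 v:6)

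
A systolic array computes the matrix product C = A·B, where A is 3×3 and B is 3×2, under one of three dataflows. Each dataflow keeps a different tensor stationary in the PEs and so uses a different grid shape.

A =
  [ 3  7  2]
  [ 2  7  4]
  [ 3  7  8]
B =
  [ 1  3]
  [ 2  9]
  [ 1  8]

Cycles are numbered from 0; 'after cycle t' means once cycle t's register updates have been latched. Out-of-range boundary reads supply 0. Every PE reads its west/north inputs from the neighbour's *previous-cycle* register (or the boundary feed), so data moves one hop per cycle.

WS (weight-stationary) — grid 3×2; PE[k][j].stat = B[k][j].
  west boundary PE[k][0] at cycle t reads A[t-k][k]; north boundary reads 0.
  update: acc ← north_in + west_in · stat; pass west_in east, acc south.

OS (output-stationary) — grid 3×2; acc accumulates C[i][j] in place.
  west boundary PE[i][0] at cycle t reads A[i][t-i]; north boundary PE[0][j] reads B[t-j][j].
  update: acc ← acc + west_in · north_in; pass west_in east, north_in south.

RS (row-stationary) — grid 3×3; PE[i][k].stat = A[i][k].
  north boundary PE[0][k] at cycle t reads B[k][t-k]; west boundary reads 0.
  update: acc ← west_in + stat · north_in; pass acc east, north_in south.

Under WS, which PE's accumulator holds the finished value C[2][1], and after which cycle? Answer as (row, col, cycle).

(row, col, cycle) = (2, 1, 5)

WS: C[2][1] accumulates in PE[2][1]:
  0: (2,1).acc=0  regs=<0,0>
  1: (2,1).acc=0  regs=<0,0>
  2: (2,1).acc=0  regs=<0,0>
  3: (2,1).acc=88  regs=<2,88>
  4: (2,1).acc=101  regs=<4,101>
  5: (2,1).acc=136  regs=<8,136>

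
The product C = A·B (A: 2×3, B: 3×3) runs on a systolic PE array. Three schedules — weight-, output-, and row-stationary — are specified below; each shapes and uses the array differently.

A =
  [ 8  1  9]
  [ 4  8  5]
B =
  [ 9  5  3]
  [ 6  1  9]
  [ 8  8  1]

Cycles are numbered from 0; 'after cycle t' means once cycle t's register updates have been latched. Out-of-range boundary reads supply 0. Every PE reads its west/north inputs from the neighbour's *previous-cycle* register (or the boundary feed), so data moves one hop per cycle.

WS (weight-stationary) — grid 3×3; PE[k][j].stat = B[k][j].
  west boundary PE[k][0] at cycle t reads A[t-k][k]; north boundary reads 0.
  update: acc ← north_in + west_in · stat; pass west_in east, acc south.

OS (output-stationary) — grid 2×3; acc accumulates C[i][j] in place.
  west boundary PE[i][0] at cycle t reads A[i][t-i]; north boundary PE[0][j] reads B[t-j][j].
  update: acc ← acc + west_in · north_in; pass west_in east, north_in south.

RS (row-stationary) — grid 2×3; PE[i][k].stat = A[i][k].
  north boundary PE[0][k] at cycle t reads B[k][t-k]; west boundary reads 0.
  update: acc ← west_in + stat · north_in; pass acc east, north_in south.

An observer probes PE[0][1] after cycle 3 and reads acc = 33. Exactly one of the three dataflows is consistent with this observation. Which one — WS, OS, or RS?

dataflow = RS

WS [3×3] PE[0][1] across cycles:
  t=0 PE[0][1]: acc=0 h=0 v=0
  t=1 PE[0][1]: acc=40 h=8 v=40
  t=2 PE[0][1]: acc=20 h=4 v=20
  t=3 PE[0][1]: acc=0 h=0 v=0
OS [2×3] PE[0][1] across cycles:
  t=0 PE[0][1]: acc=0 h=0 v=0
  t=1 PE[0][1]: acc=40 h=8 v=5
  t=2 PE[0][1]: acc=41 h=1 v=1
  t=3 PE[0][1]: acc=113 h=9 v=8
RS [2×3] PE[0][1] across cycles:
  t=0 PE[0][1]: acc=0 h=0 v=0
  t=1 PE[0][1]: acc=78 h=78 v=6
  t=2 PE[0][1]: acc=41 h=41 v=1
  t=3 PE[0][1]: acc=33 h=33 v=9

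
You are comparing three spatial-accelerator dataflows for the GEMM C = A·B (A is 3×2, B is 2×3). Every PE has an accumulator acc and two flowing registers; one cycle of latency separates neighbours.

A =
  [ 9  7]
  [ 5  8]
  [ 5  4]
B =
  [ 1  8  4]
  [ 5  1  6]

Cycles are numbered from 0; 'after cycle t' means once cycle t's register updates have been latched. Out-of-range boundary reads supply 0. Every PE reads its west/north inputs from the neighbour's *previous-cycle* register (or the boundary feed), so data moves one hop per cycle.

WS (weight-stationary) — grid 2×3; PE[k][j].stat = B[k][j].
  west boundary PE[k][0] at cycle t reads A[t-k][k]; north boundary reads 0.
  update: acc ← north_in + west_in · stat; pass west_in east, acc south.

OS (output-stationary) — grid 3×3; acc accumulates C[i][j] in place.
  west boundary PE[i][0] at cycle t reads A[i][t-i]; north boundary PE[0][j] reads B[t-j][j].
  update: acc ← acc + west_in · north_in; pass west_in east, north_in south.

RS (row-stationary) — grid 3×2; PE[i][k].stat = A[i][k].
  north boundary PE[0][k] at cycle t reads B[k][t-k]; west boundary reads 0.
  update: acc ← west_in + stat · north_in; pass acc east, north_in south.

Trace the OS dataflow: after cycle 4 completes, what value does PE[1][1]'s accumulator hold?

Tracing OS — 3×3 array, target PE[1][1]:
  [0] (0,1) acc=0 (h:0 v:0)
  [0] (1,0) acc=0 (h:0 v:0)
  [0] (1,1) acc=0 (h:0 v:0)
  [1] (0,1) acc=72 (h:9 v:8)
  [1] (1,0) acc=5 (h:5 v:1)
  [1] (1,1) acc=0 (h:0 v:0)
  [2] (0,1) acc=79 (h:7 v:1)
  [2] (1,0) acc=45 (h:8 v:5)
  [2] (1,1) acc=40 (h:5 v:8)
  [3] (0,1) acc=79 (h:0 v:0)
  [3] (1,0) acc=45 (h:0 v:0)
  [3] (1,1) acc=48 (h:8 v:1)
  [4] (0,1) acc=79 (h:0 v:0)
  [4] (1,0) acc=45 (h:0 v:0)
  [4] (1,1) acc=48 (h:0 v:0)

PE[1][1].acc = 48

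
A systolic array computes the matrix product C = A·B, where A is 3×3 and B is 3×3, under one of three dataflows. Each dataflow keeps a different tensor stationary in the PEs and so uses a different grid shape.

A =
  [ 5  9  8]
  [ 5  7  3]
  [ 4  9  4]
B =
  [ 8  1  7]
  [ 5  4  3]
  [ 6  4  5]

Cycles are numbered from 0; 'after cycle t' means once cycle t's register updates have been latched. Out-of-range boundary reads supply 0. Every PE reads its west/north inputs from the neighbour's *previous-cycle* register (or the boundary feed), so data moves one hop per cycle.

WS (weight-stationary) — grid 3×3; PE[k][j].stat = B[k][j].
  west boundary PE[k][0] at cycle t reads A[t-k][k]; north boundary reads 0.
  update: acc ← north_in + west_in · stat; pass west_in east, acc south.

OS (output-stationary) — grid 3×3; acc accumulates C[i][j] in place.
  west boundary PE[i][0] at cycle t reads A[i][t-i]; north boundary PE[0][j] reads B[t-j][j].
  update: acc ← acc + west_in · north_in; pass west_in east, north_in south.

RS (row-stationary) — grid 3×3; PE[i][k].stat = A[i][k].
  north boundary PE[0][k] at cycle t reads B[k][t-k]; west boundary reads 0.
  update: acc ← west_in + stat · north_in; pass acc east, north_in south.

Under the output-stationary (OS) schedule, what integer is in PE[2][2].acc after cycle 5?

OS on a 3×3 grid — tracing PE[2][2] and its feeders:
  t=0 PE[1][2]: acc=0 h=0 v=0
  t=0 PE[2][1]: acc=0 h=0 v=0
  t=0 PE[2][2]: acc=0 h=0 v=0
  t=1 PE[1][2]: acc=0 h=0 v=0
  t=1 PE[2][1]: acc=0 h=0 v=0
  t=1 PE[2][2]: acc=0 h=0 v=0
  t=2 PE[1][2]: acc=0 h=0 v=0
  t=2 PE[2][1]: acc=0 h=0 v=0
  t=2 PE[2][2]: acc=0 h=0 v=0
  t=3 PE[1][2]: acc=35 h=5 v=7
  t=3 PE[2][1]: acc=4 h=4 v=1
  t=3 PE[2][2]: acc=0 h=0 v=0
  t=4 PE[1][2]: acc=56 h=7 v=3
  t=4 PE[2][1]: acc=40 h=9 v=4
  t=4 PE[2][2]: acc=28 h=4 v=7
  t=5 PE[1][2]: acc=71 h=3 v=5
  t=5 PE[2][1]: acc=56 h=4 v=4
  t=5 PE[2][2]: acc=55 h=9 v=3

PE[2][2].acc = 55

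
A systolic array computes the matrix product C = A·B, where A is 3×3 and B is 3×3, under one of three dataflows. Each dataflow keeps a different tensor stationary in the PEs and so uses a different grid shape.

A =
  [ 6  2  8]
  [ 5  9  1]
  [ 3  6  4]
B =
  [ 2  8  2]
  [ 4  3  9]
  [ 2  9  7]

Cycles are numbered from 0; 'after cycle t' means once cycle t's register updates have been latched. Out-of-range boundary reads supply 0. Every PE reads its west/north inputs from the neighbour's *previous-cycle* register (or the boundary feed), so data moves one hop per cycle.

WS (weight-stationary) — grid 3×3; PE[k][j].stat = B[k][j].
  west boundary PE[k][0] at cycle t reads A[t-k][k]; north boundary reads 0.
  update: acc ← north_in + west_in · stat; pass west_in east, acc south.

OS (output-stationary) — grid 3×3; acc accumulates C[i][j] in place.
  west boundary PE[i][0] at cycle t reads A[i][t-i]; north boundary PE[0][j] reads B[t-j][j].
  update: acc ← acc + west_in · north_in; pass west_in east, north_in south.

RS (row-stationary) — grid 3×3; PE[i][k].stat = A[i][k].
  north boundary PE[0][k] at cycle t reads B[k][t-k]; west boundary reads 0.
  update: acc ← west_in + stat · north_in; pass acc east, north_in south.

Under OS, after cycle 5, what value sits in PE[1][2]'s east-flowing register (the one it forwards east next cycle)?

register = 1

OS (3×3). Following PE[1][2] plus its west/north inputs:
  0: (0,2).acc=0  regs=<0,0>
  0: (1,1).acc=0  regs=<0,0>
  0: (1,2).acc=0  regs=<0,0>
  1: (0,2).acc=0  regs=<0,0>
  1: (1,1).acc=0  regs=<0,0>
  1: (1,2).acc=0  regs=<0,0>
  2: (0,2).acc=12  regs=<6,2>
  2: (1,1).acc=40  regs=<5,8>
  2: (1,2).acc=0  regs=<0,0>
  3: (0,2).acc=30  regs=<2,9>
  3: (1,1).acc=67  regs=<9,3>
  3: (1,2).acc=10  regs=<5,2>
  4: (0,2).acc=86  regs=<8,7>
  4: (1,1).acc=76  regs=<1,9>
  4: (1,2).acc=91  regs=<9,9>
  5: (0,2).acc=86  regs=<0,0>
  5: (1,1).acc=76  regs=<0,0>
  5: (1,2).acc=98  regs=<1,7>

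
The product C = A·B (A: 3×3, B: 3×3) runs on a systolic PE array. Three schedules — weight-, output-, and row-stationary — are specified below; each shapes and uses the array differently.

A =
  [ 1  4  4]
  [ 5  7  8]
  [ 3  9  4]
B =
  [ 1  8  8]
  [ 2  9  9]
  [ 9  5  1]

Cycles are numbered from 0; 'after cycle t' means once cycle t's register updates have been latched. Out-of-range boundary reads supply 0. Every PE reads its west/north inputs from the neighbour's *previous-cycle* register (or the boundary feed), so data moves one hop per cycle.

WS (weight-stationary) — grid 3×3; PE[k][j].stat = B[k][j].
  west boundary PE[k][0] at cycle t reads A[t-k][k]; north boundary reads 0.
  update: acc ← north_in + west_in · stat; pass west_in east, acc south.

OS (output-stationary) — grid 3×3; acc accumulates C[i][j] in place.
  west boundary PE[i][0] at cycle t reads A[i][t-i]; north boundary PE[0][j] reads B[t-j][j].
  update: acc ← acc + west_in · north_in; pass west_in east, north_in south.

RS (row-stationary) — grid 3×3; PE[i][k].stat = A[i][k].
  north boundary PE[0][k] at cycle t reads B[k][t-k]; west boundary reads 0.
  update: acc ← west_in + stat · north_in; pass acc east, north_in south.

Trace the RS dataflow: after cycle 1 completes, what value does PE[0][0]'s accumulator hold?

RS 3×3: PE[0][0] cycle-by-cycle (with neighbour feeds):
  [0] (0,0) acc=1 (h:1 v:1)
  [1] (0,0) acc=8 (h:8 v:8)

PE[0][0].acc = 8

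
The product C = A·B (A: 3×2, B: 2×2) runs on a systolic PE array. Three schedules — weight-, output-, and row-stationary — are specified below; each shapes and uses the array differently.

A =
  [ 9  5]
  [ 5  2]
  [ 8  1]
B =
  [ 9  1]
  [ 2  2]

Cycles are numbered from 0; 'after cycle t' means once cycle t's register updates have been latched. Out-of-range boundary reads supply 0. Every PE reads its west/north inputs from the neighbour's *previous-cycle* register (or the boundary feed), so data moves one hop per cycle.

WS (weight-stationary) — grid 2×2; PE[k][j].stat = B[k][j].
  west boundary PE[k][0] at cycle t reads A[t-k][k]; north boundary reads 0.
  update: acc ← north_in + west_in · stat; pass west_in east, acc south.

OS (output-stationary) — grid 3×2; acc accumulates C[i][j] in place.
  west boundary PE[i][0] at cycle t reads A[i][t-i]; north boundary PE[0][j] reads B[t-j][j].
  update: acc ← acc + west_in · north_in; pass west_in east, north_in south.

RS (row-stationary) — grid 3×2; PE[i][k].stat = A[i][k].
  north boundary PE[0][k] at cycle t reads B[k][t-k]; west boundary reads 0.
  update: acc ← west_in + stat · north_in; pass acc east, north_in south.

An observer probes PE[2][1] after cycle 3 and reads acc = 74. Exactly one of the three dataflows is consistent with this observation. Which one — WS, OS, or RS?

dataflow = RS

— WS: 2×2 array has no PE[2][1].
Under OS (3×2), PE[2][1]:
  0: (2,1).acc=0  regs=<0,0>
  1: (2,1).acc=0  regs=<0,0>
  2: (2,1).acc=0  regs=<0,0>
  3: (2,1).acc=8  regs=<8,1>
Under RS (3×2), PE[2][1]:
  0: (2,1).acc=0  regs=<0,0>
  1: (2,1).acc=0  regs=<0,0>
  2: (2,1).acc=0  regs=<0,0>
  3: (2,1).acc=74  regs=<74,2>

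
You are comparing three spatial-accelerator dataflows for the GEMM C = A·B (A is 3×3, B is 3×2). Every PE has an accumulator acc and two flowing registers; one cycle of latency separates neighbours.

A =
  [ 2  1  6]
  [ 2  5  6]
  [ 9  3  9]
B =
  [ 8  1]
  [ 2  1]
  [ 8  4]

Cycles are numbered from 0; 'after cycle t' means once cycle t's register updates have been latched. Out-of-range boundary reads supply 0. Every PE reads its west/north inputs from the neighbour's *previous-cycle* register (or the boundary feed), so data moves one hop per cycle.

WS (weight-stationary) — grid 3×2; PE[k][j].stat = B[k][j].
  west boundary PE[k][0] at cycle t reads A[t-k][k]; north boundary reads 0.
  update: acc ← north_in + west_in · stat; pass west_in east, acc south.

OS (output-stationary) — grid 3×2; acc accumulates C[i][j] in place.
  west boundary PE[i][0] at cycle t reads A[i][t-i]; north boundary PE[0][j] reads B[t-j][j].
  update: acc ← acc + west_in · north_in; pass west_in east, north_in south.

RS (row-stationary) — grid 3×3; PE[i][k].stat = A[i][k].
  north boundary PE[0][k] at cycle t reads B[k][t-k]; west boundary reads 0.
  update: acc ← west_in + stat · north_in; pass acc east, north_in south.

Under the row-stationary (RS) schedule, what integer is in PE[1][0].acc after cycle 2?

RS on a 3×3 grid — tracing PE[1][0] and its feeders:
  after 0 — PE[0][0] acc=16, pass-E 16, pass-S 8
  after 0 — PE[1][0] acc=0, pass-E 0, pass-S 0
  after 1 — PE[0][0] acc=2, pass-E 2, pass-S 1
  after 1 — PE[1][0] acc=16, pass-E 16, pass-S 8
  after 2 — PE[0][0] acc=0, pass-E 0, pass-S 0
  after 2 — PE[1][0] acc=2, pass-E 2, pass-S 1

PE[1][0].acc = 2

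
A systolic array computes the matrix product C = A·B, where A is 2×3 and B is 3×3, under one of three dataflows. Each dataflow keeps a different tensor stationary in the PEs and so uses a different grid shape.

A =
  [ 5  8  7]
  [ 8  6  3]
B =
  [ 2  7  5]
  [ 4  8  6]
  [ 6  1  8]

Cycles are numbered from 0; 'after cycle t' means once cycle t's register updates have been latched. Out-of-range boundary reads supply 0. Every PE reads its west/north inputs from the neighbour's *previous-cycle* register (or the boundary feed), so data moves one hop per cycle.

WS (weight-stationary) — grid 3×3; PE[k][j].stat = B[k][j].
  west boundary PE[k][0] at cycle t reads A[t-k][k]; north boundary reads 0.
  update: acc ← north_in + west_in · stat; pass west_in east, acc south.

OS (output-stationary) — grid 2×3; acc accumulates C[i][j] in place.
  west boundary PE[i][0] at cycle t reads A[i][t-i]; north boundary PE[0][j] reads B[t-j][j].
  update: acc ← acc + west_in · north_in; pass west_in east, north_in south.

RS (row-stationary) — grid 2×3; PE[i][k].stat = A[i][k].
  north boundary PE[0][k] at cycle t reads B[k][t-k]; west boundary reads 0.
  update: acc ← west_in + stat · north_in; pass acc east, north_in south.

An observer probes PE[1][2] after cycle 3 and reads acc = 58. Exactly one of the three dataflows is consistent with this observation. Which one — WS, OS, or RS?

dataflow = RS

WS (3×3 grid), PE[1][2]:
  c0 r1c2: 0 / 0 / 0
  c1 r1c2: 0 / 0 / 0
  c2 r1c2: 0 / 0 / 0
  c3 r1c2: 73 / 8 / 73
OS (2×3 grid), PE[1][2]:
  c0 r1c2: 0 / 0 / 0
  c1 r1c2: 0 / 0 / 0
  c2 r1c2: 0 / 0 / 0
  c3 r1c2: 40 / 8 / 5
RS (2×3 grid), PE[1][2]:
  c0 r1c2: 0 / 0 / 0
  c1 r1c2: 0 / 0 / 0
  c2 r1c2: 0 / 0 / 0
  c3 r1c2: 58 / 58 / 6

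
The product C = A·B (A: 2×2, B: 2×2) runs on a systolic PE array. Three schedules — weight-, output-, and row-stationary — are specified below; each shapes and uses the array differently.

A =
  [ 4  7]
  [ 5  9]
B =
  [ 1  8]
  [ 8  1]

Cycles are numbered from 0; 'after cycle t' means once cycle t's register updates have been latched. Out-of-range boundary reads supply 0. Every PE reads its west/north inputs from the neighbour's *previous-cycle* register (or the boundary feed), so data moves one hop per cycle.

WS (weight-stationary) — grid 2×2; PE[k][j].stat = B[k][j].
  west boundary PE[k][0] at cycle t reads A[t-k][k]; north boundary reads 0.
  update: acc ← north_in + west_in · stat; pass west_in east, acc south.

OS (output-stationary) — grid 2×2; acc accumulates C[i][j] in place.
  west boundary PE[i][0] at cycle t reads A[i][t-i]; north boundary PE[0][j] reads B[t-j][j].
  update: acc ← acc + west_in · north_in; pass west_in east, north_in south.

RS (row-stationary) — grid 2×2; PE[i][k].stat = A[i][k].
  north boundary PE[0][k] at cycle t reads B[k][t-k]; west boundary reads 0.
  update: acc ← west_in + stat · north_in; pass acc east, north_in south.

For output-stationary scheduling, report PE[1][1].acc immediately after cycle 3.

PE[1][1].acc = 49

OS (2×2). Following PE[1][1] plus its west/north inputs:
  c0 r0c1: 0 / 0 / 0
  c0 r1c0: 0 / 0 / 0
  c0 r1c1: 0 / 0 / 0
  c1 r0c1: 32 / 4 / 8
  c1 r1c0: 5 / 5 / 1
  c1 r1c1: 0 / 0 / 0
  c2 r0c1: 39 / 7 / 1
  c2 r1c0: 77 / 9 / 8
  c2 r1c1: 40 / 5 / 8
  c3 r0c1: 39 / 0 / 0
  c3 r1c0: 77 / 0 / 0
  c3 r1c1: 49 / 9 / 1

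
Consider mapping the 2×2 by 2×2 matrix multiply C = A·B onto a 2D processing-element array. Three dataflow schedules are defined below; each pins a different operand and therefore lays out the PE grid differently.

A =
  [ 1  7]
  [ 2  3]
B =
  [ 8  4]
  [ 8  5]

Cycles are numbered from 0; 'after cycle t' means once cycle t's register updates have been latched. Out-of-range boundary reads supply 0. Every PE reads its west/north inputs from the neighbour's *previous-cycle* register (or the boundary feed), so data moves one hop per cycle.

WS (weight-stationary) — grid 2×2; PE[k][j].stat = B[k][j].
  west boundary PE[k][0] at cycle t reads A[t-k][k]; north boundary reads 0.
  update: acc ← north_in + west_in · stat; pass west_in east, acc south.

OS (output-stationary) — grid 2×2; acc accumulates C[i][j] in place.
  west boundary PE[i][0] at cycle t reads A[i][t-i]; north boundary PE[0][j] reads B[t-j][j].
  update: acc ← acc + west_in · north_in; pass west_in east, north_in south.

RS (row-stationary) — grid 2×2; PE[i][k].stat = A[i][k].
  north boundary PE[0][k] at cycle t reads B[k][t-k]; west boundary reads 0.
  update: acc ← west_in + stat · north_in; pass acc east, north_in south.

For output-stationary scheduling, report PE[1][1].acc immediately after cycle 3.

OS (2×2). Following PE[1][1] plus its west/north inputs:
  0: (0,1).acc=0  regs=<0,0>
  0: (1,0).acc=0  regs=<0,0>
  0: (1,1).acc=0  regs=<0,0>
  1: (0,1).acc=4  regs=<1,4>
  1: (1,0).acc=16  regs=<2,8>
  1: (1,1).acc=0  regs=<0,0>
  2: (0,1).acc=39  regs=<7,5>
  2: (1,0).acc=40  regs=<3,8>
  2: (1,1).acc=8  regs=<2,4>
  3: (0,1).acc=39  regs=<0,0>
  3: (1,0).acc=40  regs=<0,0>
  3: (1,1).acc=23  regs=<3,5>

PE[1][1].acc = 23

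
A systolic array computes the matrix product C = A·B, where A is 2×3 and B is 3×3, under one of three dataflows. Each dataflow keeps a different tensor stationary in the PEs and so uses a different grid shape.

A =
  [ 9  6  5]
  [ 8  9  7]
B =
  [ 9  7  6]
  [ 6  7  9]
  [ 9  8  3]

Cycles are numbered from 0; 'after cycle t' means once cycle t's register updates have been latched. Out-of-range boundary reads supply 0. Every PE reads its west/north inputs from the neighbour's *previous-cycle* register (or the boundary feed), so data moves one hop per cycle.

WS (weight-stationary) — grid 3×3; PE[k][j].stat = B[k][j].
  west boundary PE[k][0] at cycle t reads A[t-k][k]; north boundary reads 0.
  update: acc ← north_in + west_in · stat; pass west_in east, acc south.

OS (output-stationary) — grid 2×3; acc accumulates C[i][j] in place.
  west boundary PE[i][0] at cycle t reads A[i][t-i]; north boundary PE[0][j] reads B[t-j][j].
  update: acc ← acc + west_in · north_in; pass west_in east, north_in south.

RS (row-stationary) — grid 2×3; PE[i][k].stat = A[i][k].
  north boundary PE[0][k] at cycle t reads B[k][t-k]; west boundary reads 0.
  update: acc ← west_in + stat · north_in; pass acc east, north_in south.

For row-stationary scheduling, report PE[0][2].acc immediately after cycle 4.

RS on a 2×3 grid — tracing PE[0][2] and its feeders:
  after 0 — PE[0][1] acc=0, pass-E 0, pass-S 0
  after 0 — PE[0][2] acc=0, pass-E 0, pass-S 0
  after 1 — PE[0][1] acc=117, pass-E 117, pass-S 6
  after 1 — PE[0][2] acc=0, pass-E 0, pass-S 0
  after 2 — PE[0][1] acc=105, pass-E 105, pass-S 7
  after 2 — PE[0][2] acc=162, pass-E 162, pass-S 9
  after 3 — PE[0][1] acc=108, pass-E 108, pass-S 9
  after 3 — PE[0][2] acc=145, pass-E 145, pass-S 8
  after 4 — PE[0][1] acc=0, pass-E 0, pass-S 0
  after 4 — PE[0][2] acc=123, pass-E 123, pass-S 3

PE[0][2].acc = 123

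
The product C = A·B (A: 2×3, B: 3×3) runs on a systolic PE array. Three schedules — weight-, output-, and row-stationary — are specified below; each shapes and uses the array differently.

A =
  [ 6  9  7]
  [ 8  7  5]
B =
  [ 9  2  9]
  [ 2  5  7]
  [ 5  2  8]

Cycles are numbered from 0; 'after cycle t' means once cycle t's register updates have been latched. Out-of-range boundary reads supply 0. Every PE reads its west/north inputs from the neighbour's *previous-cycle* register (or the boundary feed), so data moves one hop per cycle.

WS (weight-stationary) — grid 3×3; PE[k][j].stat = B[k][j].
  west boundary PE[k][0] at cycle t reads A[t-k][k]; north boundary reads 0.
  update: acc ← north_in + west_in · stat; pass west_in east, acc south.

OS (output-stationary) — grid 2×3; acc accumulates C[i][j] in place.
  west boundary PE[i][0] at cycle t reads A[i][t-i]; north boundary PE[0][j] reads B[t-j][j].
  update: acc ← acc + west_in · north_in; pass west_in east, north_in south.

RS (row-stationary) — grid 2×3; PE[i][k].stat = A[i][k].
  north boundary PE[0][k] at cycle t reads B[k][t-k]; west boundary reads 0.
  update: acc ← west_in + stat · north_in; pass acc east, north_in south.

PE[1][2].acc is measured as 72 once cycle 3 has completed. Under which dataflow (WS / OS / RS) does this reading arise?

— WS: 3×3; PE[1][2] trace:
  [0] (1,2) acc=0 (h:0 v:0)
  [1] (1,2) acc=0 (h:0 v:0)
  [2] (1,2) acc=0 (h:0 v:0)
  [3] (1,2) acc=117 (h:9 v:117)
— OS: 2×3; PE[1][2] trace:
  [0] (1,2) acc=0 (h:0 v:0)
  [1] (1,2) acc=0 (h:0 v:0)
  [2] (1,2) acc=0 (h:0 v:0)
  [3] (1,2) acc=72 (h:8 v:9)
— RS: 2×3; PE[1][2] trace:
  [0] (1,2) acc=0 (h:0 v:0)
  [1] (1,2) acc=0 (h:0 v:0)
  [2] (1,2) acc=0 (h:0 v:0)
  [3] (1,2) acc=111 (h:111 v:5)

dataflow = OS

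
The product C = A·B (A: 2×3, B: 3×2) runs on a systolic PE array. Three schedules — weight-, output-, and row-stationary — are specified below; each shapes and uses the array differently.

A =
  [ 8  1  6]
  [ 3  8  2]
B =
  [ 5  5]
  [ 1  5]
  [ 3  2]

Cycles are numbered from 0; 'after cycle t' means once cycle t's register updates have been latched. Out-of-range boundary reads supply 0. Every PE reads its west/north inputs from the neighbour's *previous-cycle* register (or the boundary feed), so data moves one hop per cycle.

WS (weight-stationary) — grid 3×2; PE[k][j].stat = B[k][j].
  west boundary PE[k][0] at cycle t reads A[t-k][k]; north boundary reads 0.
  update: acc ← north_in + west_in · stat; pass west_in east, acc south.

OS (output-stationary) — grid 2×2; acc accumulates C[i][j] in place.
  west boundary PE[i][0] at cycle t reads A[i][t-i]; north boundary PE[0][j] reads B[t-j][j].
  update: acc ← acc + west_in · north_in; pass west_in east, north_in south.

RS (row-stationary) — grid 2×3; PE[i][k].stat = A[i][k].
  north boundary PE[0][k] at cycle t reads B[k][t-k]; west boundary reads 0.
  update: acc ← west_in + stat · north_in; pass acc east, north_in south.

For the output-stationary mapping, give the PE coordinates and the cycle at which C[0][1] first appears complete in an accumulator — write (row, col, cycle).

(row, col, cycle) = (0, 1, 3)

OS — PE[0][1] is where C[0][1] collects:
  [0] (0,1) acc=0 (h:0 v:0)
  [1] (0,1) acc=40 (h:8 v:5)
  [2] (0,1) acc=45 (h:1 v:5)
  [3] (0,1) acc=57 (h:6 v:2)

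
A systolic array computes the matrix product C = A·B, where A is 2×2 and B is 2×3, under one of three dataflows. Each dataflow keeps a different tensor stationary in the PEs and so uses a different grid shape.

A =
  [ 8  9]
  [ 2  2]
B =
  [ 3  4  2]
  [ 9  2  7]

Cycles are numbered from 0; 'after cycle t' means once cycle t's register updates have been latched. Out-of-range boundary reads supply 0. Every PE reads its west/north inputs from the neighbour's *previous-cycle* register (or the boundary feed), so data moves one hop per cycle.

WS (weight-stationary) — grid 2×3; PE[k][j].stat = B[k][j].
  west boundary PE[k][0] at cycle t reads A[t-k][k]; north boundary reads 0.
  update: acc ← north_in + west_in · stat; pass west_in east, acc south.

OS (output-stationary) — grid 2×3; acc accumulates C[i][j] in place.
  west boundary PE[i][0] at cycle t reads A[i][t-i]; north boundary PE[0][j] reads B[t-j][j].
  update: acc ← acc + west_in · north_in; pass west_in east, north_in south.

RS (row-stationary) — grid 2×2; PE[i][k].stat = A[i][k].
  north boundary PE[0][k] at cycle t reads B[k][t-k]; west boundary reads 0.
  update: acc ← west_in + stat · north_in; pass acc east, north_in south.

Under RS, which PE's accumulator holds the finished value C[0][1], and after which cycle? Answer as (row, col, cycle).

(row, col, cycle) = (0, 1, 2)

RS — PE[0][1] is where C[0][1] collects:
  t=0 PE[0][1]: acc=0 h=0 v=0
  t=1 PE[0][1]: acc=105 h=105 v=9
  t=2 PE[0][1]: acc=50 h=50 v=2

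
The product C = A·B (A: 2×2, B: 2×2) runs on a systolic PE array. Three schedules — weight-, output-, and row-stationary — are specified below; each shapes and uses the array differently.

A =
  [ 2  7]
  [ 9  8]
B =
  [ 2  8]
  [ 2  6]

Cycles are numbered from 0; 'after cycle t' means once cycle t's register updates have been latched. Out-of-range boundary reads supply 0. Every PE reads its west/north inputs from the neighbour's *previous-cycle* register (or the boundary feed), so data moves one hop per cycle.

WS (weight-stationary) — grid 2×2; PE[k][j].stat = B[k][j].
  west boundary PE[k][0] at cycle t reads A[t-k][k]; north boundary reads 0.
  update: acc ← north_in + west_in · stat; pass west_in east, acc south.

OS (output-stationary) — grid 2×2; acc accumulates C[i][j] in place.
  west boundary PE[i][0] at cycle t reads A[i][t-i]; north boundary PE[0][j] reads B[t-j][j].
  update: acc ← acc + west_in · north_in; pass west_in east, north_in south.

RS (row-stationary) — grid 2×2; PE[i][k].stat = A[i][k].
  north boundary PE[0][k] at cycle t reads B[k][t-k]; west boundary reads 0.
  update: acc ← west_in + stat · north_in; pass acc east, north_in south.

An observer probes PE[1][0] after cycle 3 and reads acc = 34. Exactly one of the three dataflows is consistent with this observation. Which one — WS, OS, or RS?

dataflow = OS

WS (2×2 grid), PE[1][0]:
  cycle 0: PE[1][0] → acc 0, east 0, south 0
  cycle 1: PE[1][0] → acc 18, east 7, south 18
  cycle 2: PE[1][0] → acc 34, east 8, south 34
  cycle 3: PE[1][0] → acc 0, east 0, south 0
OS (2×2 grid), PE[1][0]:
  cycle 0: PE[1][0] → acc 0, east 0, south 0
  cycle 1: PE[1][0] → acc 18, east 9, south 2
  cycle 2: PE[1][0] → acc 34, east 8, south 2
  cycle 3: PE[1][0] → acc 34, east 0, south 0
RS (2×2 grid), PE[1][0]:
  cycle 0: PE[1][0] → acc 0, east 0, south 0
  cycle 1: PE[1][0] → acc 18, east 18, south 2
  cycle 2: PE[1][0] → acc 72, east 72, south 8
  cycle 3: PE[1][0] → acc 0, east 0, south 0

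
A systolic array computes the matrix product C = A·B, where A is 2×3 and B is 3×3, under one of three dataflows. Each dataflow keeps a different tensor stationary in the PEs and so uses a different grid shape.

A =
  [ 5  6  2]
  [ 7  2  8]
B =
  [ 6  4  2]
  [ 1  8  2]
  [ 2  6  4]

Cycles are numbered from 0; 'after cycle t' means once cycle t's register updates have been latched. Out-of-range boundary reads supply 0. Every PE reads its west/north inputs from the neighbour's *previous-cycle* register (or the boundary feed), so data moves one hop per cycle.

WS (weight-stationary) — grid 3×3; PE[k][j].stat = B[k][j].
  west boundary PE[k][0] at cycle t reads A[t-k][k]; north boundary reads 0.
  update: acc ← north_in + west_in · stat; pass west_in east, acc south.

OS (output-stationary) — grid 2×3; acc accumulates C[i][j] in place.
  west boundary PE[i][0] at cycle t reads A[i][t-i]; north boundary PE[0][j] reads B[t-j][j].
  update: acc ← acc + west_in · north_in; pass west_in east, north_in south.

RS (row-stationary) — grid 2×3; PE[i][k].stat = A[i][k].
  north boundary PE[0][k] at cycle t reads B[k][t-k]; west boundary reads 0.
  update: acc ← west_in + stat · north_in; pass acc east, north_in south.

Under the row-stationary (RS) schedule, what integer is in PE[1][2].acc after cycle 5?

RS on a 2×3 grid — tracing PE[1][2] and its feeders:
  step 0 · PE0,2: acc=0; fwd→0 fwd↓0
  step 0 · PE1,1: acc=0; fwd→0 fwd↓0
  step 0 · PE1,2: acc=0; fwd→0 fwd↓0
  step 1 · PE0,2: acc=0; fwd→0 fwd↓0
  step 1 · PE1,1: acc=0; fwd→0 fwd↓0
  step 1 · PE1,2: acc=0; fwd→0 fwd↓0
  step 2 · PE0,2: acc=40; fwd→40 fwd↓2
  step 2 · PE1,1: acc=44; fwd→44 fwd↓1
  step 2 · PE1,2: acc=0; fwd→0 fwd↓0
  step 3 · PE0,2: acc=80; fwd→80 fwd↓6
  step 3 · PE1,1: acc=44; fwd→44 fwd↓8
  step 3 · PE1,2: acc=60; fwd→60 fwd↓2
  step 4 · PE0,2: acc=30; fwd→30 fwd↓4
  step 4 · PE1,1: acc=18; fwd→18 fwd↓2
  step 4 · PE1,2: acc=92; fwd→92 fwd↓6
  step 5 · PE0,2: acc=0; fwd→0 fwd↓0
  step 5 · PE1,1: acc=0; fwd→0 fwd↓0
  step 5 · PE1,2: acc=50; fwd→50 fwd↓4

PE[1][2].acc = 50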